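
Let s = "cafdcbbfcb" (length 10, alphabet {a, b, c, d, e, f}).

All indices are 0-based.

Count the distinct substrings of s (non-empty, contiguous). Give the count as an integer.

rank→(start, suffix):
  0 → (1, 'afdcbbfcb')
  1 → (9, 'b')
  2 → (5, 'bbfcb')
  3 → (6, 'bfcb')
  4 → (0, 'cafdcbbfcb')
  5 → (8, 'cb')
  6 → (4, 'cbbfcb')
  7 → (3, 'dcbbfcb')
  8 → (7, 'fcb')
  9 → (2, 'fdcbbfcb')

SA = [1, 9, 5, 6, 0, 8, 4, 3, 7, 2]
i: (SA[i-1],SA[i]) lcp shared
  1: (1,9) 0 ''
  2: (9,5) 1 'b'
  3: (5,6) 1 'b'
  4: (6,0) 0 ''
  5: (0,8) 1 'c'
  6: (8,4) 2 'cb'
  7: (4,3) 0 ''
  8: (3,7) 0 ''
  9: (7,2) 1 'f'

n(n+1)/2 = 10·11/2 = 55
Σ LCP = 0 + 0 + 1 + 1 + 0 + 1 + 2 + 0 + 0 + 1 = 6
distinct = 55 − 6 = 49

49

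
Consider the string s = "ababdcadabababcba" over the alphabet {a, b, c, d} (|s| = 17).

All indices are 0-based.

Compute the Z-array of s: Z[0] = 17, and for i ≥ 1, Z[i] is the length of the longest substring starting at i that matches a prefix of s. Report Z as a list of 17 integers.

Z[0]=17
i=1: fresh scan; Z[1]=0
i=2: fresh scan; Z[2]=2 extend→box=[2,4)
i=3: min(r-i=1, Z[1]=0)=0; Z[3]=0
i=4: fresh scan; Z[4]=0
i=5: fresh scan; Z[5]=0
i=6: fresh scan; Z[6]=1 extend→box=[6,7)
i=7: fresh scan; Z[7]=0
i=8: fresh scan; Z[8]=4 extend→box=[8,12)
i=9: min(r-i=3, Z[1]=0)=0; Z[9]=0
i=10: min(r-i=2, Z[2]=2)=2; Z[10]=4 extend→box=[10,14)
i=11: min(r-i=3, Z[1]=0)=0; Z[11]=0
i=12: min(r-i=2, Z[2]=2)=2; Z[12]=2
i=13: min(r-i=1, Z[3]=0)=0; Z[13]=0
i=14: fresh scan; Z[14]=0
i=15: fresh scan; Z[15]=0
i=16: fresh scan; Z[16]=1 extend→box=[16,17)

[17, 0, 2, 0, 0, 0, 1, 0, 4, 0, 4, 0, 2, 0, 0, 0, 1]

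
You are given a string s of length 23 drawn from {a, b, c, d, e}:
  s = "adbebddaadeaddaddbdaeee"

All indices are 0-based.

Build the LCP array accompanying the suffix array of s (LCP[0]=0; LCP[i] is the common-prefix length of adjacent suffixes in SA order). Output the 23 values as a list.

[0, 1, 2, 3, 2, 1, 0, 2, 1, 0, 2, 2, 1, 2, 1, 3, 2, 1, 0, 1, 1, 1, 2]

sorted suffixes:
  #0 SA[0]=7  'aadeaddaddbdaeee'
  #1 SA[1]=0  'adbebddaadeaddaddbdaeee'
  #2 SA[2]=11  'addaddbdaeee'
  #3 SA[3]=14  'addbdaeee'
  #4 SA[4]=8  'adeaddaddbdaeee'
  #5 SA[5]=19  'aeee'
  #6 SA[6]=17  'bdaeee'
  #7 SA[7]=4  'bddaadeaddaddbdaeee'
  #8 SA[8]=2  'bebddaadeaddaddbdaeee'
  #9 SA[9]=6  'daadeaddaddbdaeee'
  #10 SA[10]=13  'daddbdaeee'
  #11 SA[11]=18  'daeee'
  #12 SA[12]=16  'dbdaeee'
  #13 SA[13]=1  'dbebddaadeaddaddbdaeee'
  #14 SA[14]=5  'ddaadeaddaddbdaeee'
  #15 SA[15]=12  'ddaddbdaeee'
  #16 SA[16]=15  'ddbdaeee'
  #17 SA[17]=9  'deaddaddbdaeee'
  #18 SA[18]=22  'e'
  #19 SA[19]=10  'eaddaddbdaeee'
  #20 SA[20]=3  'ebddaadeaddaddbdaeee'
  #21 SA[21]=21  'ee'
  #22 SA[22]=20  'eee'

SA = [7, 0, 11, 14, 8, 19, 17, 4, 2, 6, 13, 18, 16, 1, 5, 12, 15, 9, 22, 10, 3, 21, 20]
i: (SA[i-1],SA[i]) lcp shared
  1: (7,0) 1 'a'
  2: (0,11) 2 'ad'
  3: (11,14) 3 'add'
  4: (14,8) 2 'ad'
  5: (8,19) 1 'a'
  6: (19,17) 0 ''
  7: (17,4) 2 'bd'
  8: (4,2) 1 'b'
  9: (2,6) 0 ''
  10: (6,13) 2 'da'
  11: (13,18) 2 'da'
  12: (18,16) 1 'd'
  13: (16,1) 2 'db'
  14: (1,5) 1 'd'
  15: (5,12) 3 'dda'
  16: (12,15) 2 'dd'
  17: (15,9) 1 'd'
  18: (9,22) 0 ''
  19: (22,10) 1 'e'
  20: (10,3) 1 'e'
  21: (3,21) 1 'e'
  22: (21,20) 2 'ee'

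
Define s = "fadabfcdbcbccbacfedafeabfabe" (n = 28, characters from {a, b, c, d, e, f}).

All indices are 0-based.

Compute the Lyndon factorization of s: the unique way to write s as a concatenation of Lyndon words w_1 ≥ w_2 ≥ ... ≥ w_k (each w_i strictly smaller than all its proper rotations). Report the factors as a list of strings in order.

emit factor 1: 'f' (i=0, period=1)
emit factor 2: 'ad' (i=1, period=2)
emit factor 3: 'abfcdbcbccbacfedafe' (i=3, period=19)
emit factor 4: 'abf' (i=22, period=3)
emit factor 5: 'abe' (i=25, period=3)

["f", "ad", "abfcdbcbccbacfedafe", "abf", "abe"]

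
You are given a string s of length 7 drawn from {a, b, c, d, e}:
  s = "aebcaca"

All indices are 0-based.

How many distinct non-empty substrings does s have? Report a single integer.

24

rank | idx | suffix
   0 |   6 | a
   1 |   4 | aca
   2 |   0 | aebcaca
   3 |   2 | bcaca
   4 |   5 | ca
   5 |   3 | caca
   6 |   1 | ebcaca

SA = [6, 4, 0, 2, 5, 3, 1]
i: (SA[i-1],SA[i]) lcp shared
  1: (6,4) 1 'a'
  2: (4,0) 1 'a'
  3: (0,2) 0 ''
  4: (2,5) 0 ''
  5: (5,3) 2 'ca'
  6: (3,1) 0 ''

n(n+1)/2 = 7·8/2 = 28
Σ LCP = 0 + 1 + 1 + 0 + 0 + 2 + 0 = 4
distinct = 28 − 4 = 24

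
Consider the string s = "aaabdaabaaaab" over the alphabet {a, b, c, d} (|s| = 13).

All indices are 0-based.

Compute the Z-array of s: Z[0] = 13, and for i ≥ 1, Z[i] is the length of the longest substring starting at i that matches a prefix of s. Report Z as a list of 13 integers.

[13, 2, 1, 0, 0, 2, 1, 0, 3, 4, 2, 1, 0]

Z[0]=13
i=1: outside box; Z[1]=2 scan→box=[1,3)
i=2: min(r-i=1, Z[1]=2)=1; Z[2]=1
i=3: outside box; Z[3]=0
i=4: outside box; Z[4]=0
i=5: outside box; Z[5]=2 scan→box=[5,7)
i=6: min(r-i=1, Z[1]=2)=1; Z[6]=1
i=7: outside box; Z[7]=0
i=8: outside box; Z[8]=3 scan→box=[8,11)
i=9: min(r-i=2, Z[1]=2)=2; Z[9]=4 scan→box=[9,13)
i=10: min(r-i=3, Z[1]=2)=2; Z[10]=2
i=11: min(r-i=2, Z[2]=1)=1; Z[11]=1
i=12: min(r-i=1, Z[3]=0)=0; Z[12]=0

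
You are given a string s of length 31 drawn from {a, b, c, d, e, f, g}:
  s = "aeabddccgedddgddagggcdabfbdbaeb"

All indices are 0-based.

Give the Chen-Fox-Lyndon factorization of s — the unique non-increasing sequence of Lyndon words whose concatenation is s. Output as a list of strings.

["ae", "abddccgedddgddagggcdabfbdbaeb"]

emit factor 1: 'ae' (i=0, period=2)
emit factor 2: 'abddccgedddgddagggcdabfbdbaeb' (i=2, period=29)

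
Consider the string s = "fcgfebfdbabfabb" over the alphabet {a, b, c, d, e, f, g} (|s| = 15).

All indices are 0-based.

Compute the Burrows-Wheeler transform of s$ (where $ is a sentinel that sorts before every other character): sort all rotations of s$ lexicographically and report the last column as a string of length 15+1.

rank  rotation          last
    0  $fcgfebfdbabfabb  b
    1  abb$fcgfebfdbabf  f
    2  abfabb$fcgfebfdb  b
    3  b$fcgfebfdbabfab  b
    4  babfabb$fcgfebfd  d
    5  bb$fcgfebfdbabfa  a
    6  bfabb$fcgfebfdba  a
    7  bfdbabfabb$fcgfe  e
    8  cgfebfdbabfabb$f  f
    9  dbabfabb$fcgfebf  f
   10  ebfdbabfabb$fcgf  f
   11  fabb$fcgfebfdbab  b
   12  fcgfebfdbabfabb$  $
   13  fdbabfabb$fcgfeb  b
   14  febfdbabfabb$fcg  g
   15  gfebfdbabfabb$fc  c

bfbbdaaefffb$bgc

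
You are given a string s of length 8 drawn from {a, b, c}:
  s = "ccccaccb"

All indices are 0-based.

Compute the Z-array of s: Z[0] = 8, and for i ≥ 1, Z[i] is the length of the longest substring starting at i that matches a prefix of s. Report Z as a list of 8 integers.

Z[0]=8
i=1: i≥r, start 0; Z[1]=3 grow→box=[1,4)
i=2: min(r-i=2, Z[1]=3)=2; Z[2]=2
i=3: min(r-i=1, Z[2]=2)=1; Z[3]=1
i=4: i≥r, start 0; Z[4]=0
i=5: i≥r, start 0; Z[5]=2 grow→box=[5,7)
i=6: min(r-i=1, Z[1]=3)=1; Z[6]=1
i=7: i≥r, start 0; Z[7]=0

[8, 3, 2, 1, 0, 2, 1, 0]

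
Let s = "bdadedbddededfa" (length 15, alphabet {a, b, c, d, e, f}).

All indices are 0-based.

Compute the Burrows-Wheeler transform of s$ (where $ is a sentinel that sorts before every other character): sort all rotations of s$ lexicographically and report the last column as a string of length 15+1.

afd$dbebadeedddd

rank  rotation          last
    0  $bdadedbddededfa  a
    1  a$bdadedbddededf  f
    2  adedbddededfa$bd  d
    3  bdadedbddededfa$  $
    4  bddededfa$bdaded  d
    5  dadedbddededfa$b  b
    6  dbddededfa$bdade  e
    7  ddededfa$bdadedb  b
    8  dedbddededfa$bda  a
    9  dededfa$bdadedbd  d
   10  dedfa$bdadedbdde  e
   11  dfa$bdadedbddede  e
   12  edbddededfa$bdad  d
   13  ededfa$bdadedbdd  d
   14  edfa$bdadedbdded  d
   15  fa$bdadedbddeded  d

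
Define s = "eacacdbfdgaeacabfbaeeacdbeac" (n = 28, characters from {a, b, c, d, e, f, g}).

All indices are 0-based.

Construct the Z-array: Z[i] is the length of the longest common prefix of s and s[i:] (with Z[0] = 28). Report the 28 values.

Z[0]=28
i=1: fresh scan; Z[1]=0
i=2: fresh scan; Z[2]=0
i=3: fresh scan; Z[3]=0
i=4: fresh scan; Z[4]=0
i=5: fresh scan; Z[5]=0
i=6: fresh scan; Z[6]=0
i=7: fresh scan; Z[7]=0
i=8: fresh scan; Z[8]=0
i=9: fresh scan; Z[9]=0
i=10: fresh scan; Z[10]=0
i=11: fresh scan; Z[11]=4 extend→box=[11,15)
i=12: min(r-i=3, Z[1]=0)=0; Z[12]=0
i=13: min(r-i=2, Z[2]=0)=0; Z[13]=0
i=14: min(r-i=1, Z[3]=0)=0; Z[14]=0
i=15: fresh scan; Z[15]=0
i=16: fresh scan; Z[16]=0
i=17: fresh scan; Z[17]=0
i=18: fresh scan; Z[18]=0
i=19: fresh scan; Z[19]=1 extend→box=[19,20)
i=20: fresh scan; Z[20]=3 extend→box=[20,23)
i=21: min(r-i=2, Z[1]=0)=0; Z[21]=0
i=22: min(r-i=1, Z[2]=0)=0; Z[22]=0
i=23: fresh scan; Z[23]=0
i=24: fresh scan; Z[24]=0
i=25: fresh scan; Z[25]=3 extend→box=[25,28)
i=26: min(r-i=2, Z[1]=0)=0; Z[26]=0
i=27: min(r-i=1, Z[2]=0)=0; Z[27]=0

[28, 0, 0, 0, 0, 0, 0, 0, 0, 0, 0, 4, 0, 0, 0, 0, 0, 0, 0, 1, 3, 0, 0, 0, 0, 3, 0, 0]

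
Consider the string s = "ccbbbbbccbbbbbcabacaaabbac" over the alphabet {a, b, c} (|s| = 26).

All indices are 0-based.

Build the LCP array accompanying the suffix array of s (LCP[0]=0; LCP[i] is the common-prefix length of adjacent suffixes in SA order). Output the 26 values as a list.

rank | idx | suffix
   0 |  19 | aaabbac
   1 |  20 | aabbac
   2 |  15 | abacaaabbac
   3 |  21 | abbac
   4 |  24 | ac
   5 |  17 | acaaabbac
   6 |  23 | bac
   7 |  16 | bacaaabbac
   8 |  22 | bbac
   9 |   9 | bbbbbcabacaaabbac
  10 |   2 | bbbbbccbbbbbcabacaaabbac
  11 |  10 | bbbbcabacaaabbac
  12 |   3 | bbbbccbbbbbcabacaaabbac
  13 |  11 | bbbcabacaaabbac
  14 |   4 | bbbccbbbbbcabacaaabbac
  15 |  12 | bbcabacaaabbac
  16 |   5 | bbccbbbbbcabacaaabbac
  17 |  13 | bcabacaaabbac
  18 |   6 | bccbbbbbcabacaaabbac
  19 |  25 | c
  20 |  18 | caaabbac
  21 |  14 | cabacaaabbac
  22 |   8 | cbbbbbcabacaaabbac
  23 |   1 | cbbbbbccbbbbbcabacaaabbac
  24 |   7 | ccbbbbbcabacaaabbac
  25 |   0 | ccbbbbbccbbbbbcabacaaabbac

SA = [19, 20, 15, 21, 24, 17, 23, 16, 22, 9, 2, 10, 3, 11, 4, 12, 5, 13, 6, 25, 18, 14, 8, 1, 7, 0]
rank  pair      lcp
   1  s[19:],s[20:]  2  'aa'
   2  s[20:],s[15:]  1  'a'
   3  s[15:],s[21:]  2  'ab'
   4  s[21:],s[24:]  1  'a'
   5  s[24:],s[17:]  2  'ac'
   6  s[17:],s[23:]  0  ''
   7  s[23:],s[16:]  3  'bac'
   8  s[16:],s[22:]  1  'b'
   9  s[22:],s[9:]  2  'bb'
  10  s[9:],s[2:]  6  'bbbbbc'
  11  s[2:],s[10:]  4  'bbbb'
  12  s[10:],s[3:]  5  'bbbbc'
  13  s[3:],s[11:]  3  'bbb'
  14  s[11:],s[4:]  4  'bbbc'
  15  s[4:],s[12:]  2  'bb'
  16  s[12:],s[5:]  3  'bbc'
  17  s[5:],s[13:]  1  'b'
  18  s[13:],s[6:]  2  'bc'
  19  s[6:],s[25:]  0  ''
  20  s[25:],s[18:]  1  'c'
  21  s[18:],s[14:]  2  'ca'
  22  s[14:],s[8:]  1  'c'
  23  s[8:],s[1:]  7  'cbbbbbc'
  24  s[1:],s[7:]  1  'c'
  25  s[7:],s[0:]  8  'ccbbbbbc'

[0, 2, 1, 2, 1, 2, 0, 3, 1, 2, 6, 4, 5, 3, 4, 2, 3, 1, 2, 0, 1, 2, 1, 7, 1, 8]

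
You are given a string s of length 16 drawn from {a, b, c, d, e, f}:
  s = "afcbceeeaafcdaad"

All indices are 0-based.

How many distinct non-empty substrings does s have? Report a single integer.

121

rank | idx | suffix
   0 |  13 | aad
   1 |   8 | aafcdaad
   2 |  14 | ad
   3 |   0 | afcbceeeaafcdaad
   4 |   9 | afcdaad
   5 |   3 | bceeeaafcdaad
   6 |   2 | cbceeeaafcdaad
   7 |  11 | cdaad
   8 |   4 | ceeeaafcdaad
   9 |  15 | d
  10 |  12 | daad
  11 |   7 | eaafcdaad
  12 |   6 | eeaafcdaad
  13 |   5 | eeeaafcdaad
  14 |   1 | fcbceeeaafcdaad
  15 |  10 | fcdaad

SA = [13, 8, 14, 0, 9, 3, 2, 11, 4, 15, 12, 7, 6, 5, 1, 10]
[i] adj suffixes → lcp
  [1] 13/8 → 2 ('aa')
  [2] 8/14 → 1 ('a')
  [3] 14/0 → 1 ('a')
  [4] 0/9 → 3 ('afc')
  [5] 9/3 → 0 ('')
  [6] 3/2 → 0 ('')
  [7] 2/11 → 1 ('c')
  [8] 11/4 → 1 ('c')
  [9] 4/15 → 0 ('')
  [10] 15/12 → 1 ('d')
  [11] 12/7 → 0 ('')
  [12] 7/6 → 1 ('e')
  [13] 6/5 → 2 ('ee')
  [14] 5/1 → 0 ('')
  [15] 1/10 → 2 ('fc')

n(n+1)/2 = 16·17/2 = 136
Σ LCP = 0 + 2 + 1 + 1 + 3 + 0 + 0 + 1 + 1 + 0 + 1 + 0 + 1 + 2 + 0 + 2 = 15
distinct = 136 − 15 = 121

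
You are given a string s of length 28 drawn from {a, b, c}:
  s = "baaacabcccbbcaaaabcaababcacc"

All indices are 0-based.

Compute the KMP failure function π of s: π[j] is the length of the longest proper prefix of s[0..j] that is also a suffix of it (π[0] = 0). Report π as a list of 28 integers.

π[0] = 0
j=1 s[j]='a': π[1]=0 (border '')
j=2 s[j]='a': π[2]=0 (border '')
j=3 s[j]='a': π[3]=0 (border '')
j=4 s[j]='c': π[4]=0 (border '')
j=5 s[j]='a': π[5]=0 (border '')
j=6 s[j]='b': π[6]=1 (border 'b')
j=7 s[j]='c': k: 1→0; π[7]=0 (border '')
j=8 s[j]='c': π[8]=0 (border '')
j=9 s[j]='c': π[9]=0 (border '')
j=10 s[j]='b': π[10]=1 (border 'b')
j=11 s[j]='b': k: 1→0; π[11]=1 (border 'b')
j=12 s[j]='c': k: 1→0; π[12]=0 (border '')
j=13 s[j]='a': π[13]=0 (border '')
j=14 s[j]='a': π[14]=0 (border '')
j=15 s[j]='a': π[15]=0 (border '')
j=16 s[j]='a': π[16]=0 (border '')
j=17 s[j]='b': π[17]=1 (border 'b')
j=18 s[j]='c': k: 1→0; π[18]=0 (border '')
j=19 s[j]='a': π[19]=0 (border '')
j=20 s[j]='a': π[20]=0 (border '')
j=21 s[j]='b': π[21]=1 (border 'b')
j=22 s[j]='a': π[22]=2 (border 'ba')
j=23 s[j]='b': k: 2→0; π[23]=1 (border 'b')
j=24 s[j]='c': k: 1→0; π[24]=0 (border '')
j=25 s[j]='a': π[25]=0 (border '')
j=26 s[j]='c': π[26]=0 (border '')
j=27 s[j]='c': π[27]=0 (border '')

[0, 0, 0, 0, 0, 0, 1, 0, 0, 0, 1, 1, 0, 0, 0, 0, 0, 1, 0, 0, 0, 1, 2, 1, 0, 0, 0, 0]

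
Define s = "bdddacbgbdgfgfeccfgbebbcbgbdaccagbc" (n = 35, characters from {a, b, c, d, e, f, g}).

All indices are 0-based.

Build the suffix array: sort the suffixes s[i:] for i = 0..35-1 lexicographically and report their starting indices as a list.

[4, 28, 31, 21, 33, 22, 26, 0, 8, 19, 24, 6, 34, 30, 23, 5, 29, 15, 16, 3, 27, 2, 1, 9, 20, 14, 13, 17, 11, 32, 25, 7, 18, 12, 10]

sorted suffixes:
  #0 SA[0]=4  'acbgbdgfgfeccfgbebbcbgbdaccagbc'
  #1 SA[1]=28  'accagbc'
  #2 SA[2]=31  'agbc'
  #3 SA[3]=21  'bbcbgbdaccagbc'
  #4 SA[4]=33  'bc'
  #5 SA[5]=22  'bcbgbdaccagbc'
  #6 SA[6]=26  'bdaccagbc'
  #7 SA[7]=0  'bdddacbgbdgfgfeccfgbebbcbgbdaccagbc'
  #8 SA[8]=8  'bdgfgfeccfgbebbcbgbdaccagbc'
  #9 SA[9]=19  'bebbcbgbdaccagbc'
  #10 SA[10]=24  'bgbdaccagbc'
  #11 SA[11]=6  'bgbdgfgfeccfgbebbcbgbdaccagbc'
  #12 SA[12]=34  'c'
  #13 SA[13]=30  'cagbc'
  #14 SA[14]=23  'cbgbdaccagbc'
  #15 SA[15]=5  'cbgbdgfgfeccfgbebbcbgbdaccagbc'
  #16 SA[16]=29  'ccagbc'
  #17 SA[17]=15  'ccfgbebbcbgbdaccagbc'
  #18 SA[18]=16  'cfgbebbcbgbdaccagbc'
  #19 SA[19]=3  'dacbgbdgfgfeccfgbebbcbgbdaccagbc'
  #20 SA[20]=27  'daccagbc'
  #21 SA[21]=2  'ddacbgbdgfgfeccfgbebbcbgbdaccagbc'
  #22 SA[22]=1  'dddacbgbdgfgfeccfgbebbcbgbdaccagbc'
  #23 SA[23]=9  'dgfgfeccfgbebbcbgbdaccagbc'
  #24 SA[24]=20  'ebbcbgbdaccagbc'
  #25 SA[25]=14  'eccfgbebbcbgbdaccagbc'
  #26 SA[26]=13  'feccfgbebbcbgbdaccagbc'
  #27 SA[27]=17  'fgbebbcbgbdaccagbc'
  #28 SA[28]=11  'fgfeccfgbebbcbgbdaccagbc'
  #29 SA[29]=32  'gbc'
  #30 SA[30]=25  'gbdaccagbc'
  #31 SA[31]=7  'gbdgfgfeccfgbebbcbgbdaccagbc'
  #32 SA[32]=18  'gbebbcbgbdaccagbc'
  #33 SA[33]=12  'gfeccfgbebbcbgbdaccagbc'
  #34 SA[34]=10  'gfgfeccfgbebbcbgbdaccagbc'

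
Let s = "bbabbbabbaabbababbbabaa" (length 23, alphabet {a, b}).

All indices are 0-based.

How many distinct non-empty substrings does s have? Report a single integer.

sorted suffixes:
  #0 SA[0]=22  'a'
  #1 SA[1]=21  'aa'
  #2 SA[2]=9  'aabbababbbabaa'
  #3 SA[3]=19  'abaa'
  #4 SA[4]=13  'ababbbabaa'
  #5 SA[5]=6  'abbaabbababbbabaa'
  #6 SA[6]=10  'abbababbbabaa'
  #7 SA[7]=15  'abbbabaa'
  #8 SA[8]=2  'abbbabbaabbababbbabaa'
  #9 SA[9]=20  'baa'
  #10 SA[10]=8  'baabbababbbabaa'
  #11 SA[11]=18  'babaa'
  #12 SA[12]=12  'bababbbabaa'
  #13 SA[13]=5  'babbaabbababbbabaa'
  #14 SA[14]=14  'babbbabaa'
  #15 SA[15]=1  'babbbabbaabbababbbabaa'
  #16 SA[16]=7  'bbaabbababbbabaa'
  #17 SA[17]=17  'bbabaa'
  #18 SA[18]=11  'bbababbbabaa'
  #19 SA[19]=4  'bbabbaabbababbbabaa'
  #20 SA[20]=0  'bbabbbabbaabbababbbabaa'
  #21 SA[21]=16  'bbbabaa'
  #22 SA[22]=3  'bbbabbaabbababbbabaa'

SA = [22, 21, 9, 19, 13, 6, 10, 15, 2, 20, 8, 18, 12, 5, 14, 1, 7, 17, 11, 4, 0, 16, 3]
i: (SA[i-1],SA[i]) lcp shared
  1: (22,21) 1 'a'
  2: (21,9) 2 'aa'
  3: (9,19) 1 'a'
  4: (19,13) 3 'aba'
  5: (13,6) 2 'ab'
  6: (6,10) 4 'abba'
  7: (10,15) 3 'abb'
  8: (15,2) 6 'abbbab'
  9: (2,20) 0 ''
  10: (20,8) 3 'baa'
  11: (8,18) 2 'ba'
  12: (18,12) 4 'baba'
  13: (12,5) 3 'bab'
  14: (5,14) 4 'babb'
  15: (14,1) 7 'babbbab'
  16: (1,7) 1 'b'
  17: (7,17) 3 'bba'
  18: (17,11) 5 'bbaba'
  19: (11,4) 4 'bbab'
  20: (4,0) 5 'bbabb'
  21: (0,16) 2 'bb'
  22: (16,3) 5 'bbbab'

n(n+1)/2 = 23·24/2 = 276
Σ LCP = 0 + 1 + 2 + 1 + 3 + 2 + 4 + 3 + 6 + 0 + 3 + 2 + 4 + 3 + 4 + 7 + 1 + 3 + 5 + 4 + 5 + 2 + 5 = 70
distinct = 276 − 70 = 206

206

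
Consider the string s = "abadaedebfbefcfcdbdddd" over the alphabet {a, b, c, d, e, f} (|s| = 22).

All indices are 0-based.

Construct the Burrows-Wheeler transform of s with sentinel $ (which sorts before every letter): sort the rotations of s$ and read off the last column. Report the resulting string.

rank  rotation                 last
    0  $abadaedebfbefcfcdbdddd  d
    1  abadaedebfbefcfcdbdddd$  $
    2  adaedebfbefcfcdbdddd$ab  b
    3  aedebfbefcfcdbdddd$abad  d
    4  badaedebfbefcfcdbdddd$a  a
    5  bdddd$abadaedebfbefcfcd  d
    6  befcfcdbdddd$abadaedebf  f
    7  bfbefcfcdbdddd$abadaede  e
    8  cdbdddd$abadaedebfbefcf  f
    9  cfcdbdddd$abadaedebfbef  f
   10  d$abadaedebfbefcfcdbddd  d
   11  daedebfbefcfcdbdddd$aba  a
   12  dbdddd$abadaedebfbefcfc  c
   13  dd$abadaedebfbefcfcdbdd  d
   14  ddd$abadaedebfbefcfcdbd  d
   15  dddd$abadaedebfbefcfcdb  b
   16  debfbefcfcdbdddd$abadae  e
   17  ebfbefcfcdbdddd$abadaed  d
   18  edebfbefcfcdbdddd$abada  a
   19  efcfcdbdddd$abadaedebfb  b
   20  fbefcfcdbdddd$abadaedeb  b
   21  fcdbdddd$abadaedebfbefc  c
   22  fcfcdbdddd$abadaedebfbe  e

d$bdadfeffdacddbedabbce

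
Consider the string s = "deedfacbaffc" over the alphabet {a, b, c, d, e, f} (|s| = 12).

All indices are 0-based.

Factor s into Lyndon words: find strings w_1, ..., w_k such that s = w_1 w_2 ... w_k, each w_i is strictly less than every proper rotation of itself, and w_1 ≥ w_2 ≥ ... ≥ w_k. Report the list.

emit factor 1: 'deedf' (i=0, period=5)
emit factor 2: 'acbaffc' (i=5, period=7)

["deedf", "acbaffc"]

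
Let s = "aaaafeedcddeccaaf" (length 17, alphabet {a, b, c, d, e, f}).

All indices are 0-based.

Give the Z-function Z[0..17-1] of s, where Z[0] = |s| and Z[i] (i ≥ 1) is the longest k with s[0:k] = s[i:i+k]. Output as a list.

Z[0]=17
i=1: outside box; Z[1]=3 scan→box=[1,4)
i=2: min(r-i=2, Z[1]=3)=2; Z[2]=2
i=3: min(r-i=1, Z[2]=2)=1; Z[3]=1
i=4: outside box; Z[4]=0
i=5: outside box; Z[5]=0
i=6: outside box; Z[6]=0
i=7: outside box; Z[7]=0
i=8: outside box; Z[8]=0
i=9: outside box; Z[9]=0
i=10: outside box; Z[10]=0
i=11: outside box; Z[11]=0
i=12: outside box; Z[12]=0
i=13: outside box; Z[13]=0
i=14: outside box; Z[14]=2 scan→box=[14,16)
i=15: min(r-i=1, Z[1]=3)=1; Z[15]=1
i=16: outside box; Z[16]=0

[17, 3, 2, 1, 0, 0, 0, 0, 0, 0, 0, 0, 0, 0, 2, 1, 0]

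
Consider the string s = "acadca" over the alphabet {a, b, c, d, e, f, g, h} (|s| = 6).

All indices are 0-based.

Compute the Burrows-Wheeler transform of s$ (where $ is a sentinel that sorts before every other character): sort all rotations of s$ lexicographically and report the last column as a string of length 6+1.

rank  rotation last
    0  $acadca  a
    1  a$acadc  c
    2  acadca$  $
    3  adca$ac  c
    4  ca$acad  d
    5  cadca$a  a
    6  dca$aca  a

ac$cdaa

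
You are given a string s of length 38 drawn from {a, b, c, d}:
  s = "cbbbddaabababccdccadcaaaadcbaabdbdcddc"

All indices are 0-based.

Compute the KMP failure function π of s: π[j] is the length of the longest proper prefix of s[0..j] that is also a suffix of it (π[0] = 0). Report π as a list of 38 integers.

π[0] = 0
j=1 s[j]='b': π[1]=0 (border '')
j=2 s[j]='b': π[2]=0 (border '')
j=3 s[j]='b': π[3]=0 (border '')
j=4 s[j]='d': π[4]=0 (border '')
j=5 s[j]='d': π[5]=0 (border '')
j=6 s[j]='a': π[6]=0 (border '')
j=7 s[j]='a': π[7]=0 (border '')
j=8 s[j]='b': π[8]=0 (border '')
j=9 s[j]='a': π[9]=0 (border '')
j=10 s[j]='b': π[10]=0 (border '')
j=11 s[j]='a': π[11]=0 (border '')
j=12 s[j]='b': π[12]=0 (border '')
j=13 s[j]='c': π[13]=1 (border 'c')
j=14 s[j]='c': k: 1→0; π[14]=1 (border 'c')
j=15 s[j]='d': k: 1→0; π[15]=0 (border '')
j=16 s[j]='c': π[16]=1 (border 'c')
j=17 s[j]='c': k: 1→0; π[17]=1 (border 'c')
j=18 s[j]='a': k: 1→0; π[18]=0 (border '')
j=19 s[j]='d': π[19]=0 (border '')
j=20 s[j]='c': π[20]=1 (border 'c')
j=21 s[j]='a': k: 1→0; π[21]=0 (border '')
j=22 s[j]='a': π[22]=0 (border '')
j=23 s[j]='a': π[23]=0 (border '')
j=24 s[j]='a': π[24]=0 (border '')
j=25 s[j]='d': π[25]=0 (border '')
j=26 s[j]='c': π[26]=1 (border 'c')
j=27 s[j]='b': π[27]=2 (border 'cb')
j=28 s[j]='a': k: 2→0; π[28]=0 (border '')
j=29 s[j]='a': π[29]=0 (border '')
j=30 s[j]='b': π[30]=0 (border '')
j=31 s[j]='d': π[31]=0 (border '')
j=32 s[j]='b': π[32]=0 (border '')
j=33 s[j]='d': π[33]=0 (border '')
j=34 s[j]='c': π[34]=1 (border 'c')
j=35 s[j]='d': k: 1→0; π[35]=0 (border '')
j=36 s[j]='d': π[36]=0 (border '')
j=37 s[j]='c': π[37]=1 (border 'c')

[0, 0, 0, 0, 0, 0, 0, 0, 0, 0, 0, 0, 0, 1, 1, 0, 1, 1, 0, 0, 1, 0, 0, 0, 0, 0, 1, 2, 0, 0, 0, 0, 0, 0, 1, 0, 0, 1]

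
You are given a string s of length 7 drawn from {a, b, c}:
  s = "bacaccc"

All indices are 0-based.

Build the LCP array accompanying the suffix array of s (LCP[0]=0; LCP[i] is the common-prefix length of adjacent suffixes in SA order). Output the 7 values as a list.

[0, 2, 0, 0, 1, 1, 2]

sorted suffixes:
  #0 SA[0]=1  'acaccc'
  #1 SA[1]=3  'accc'
  #2 SA[2]=0  'bacaccc'
  #3 SA[3]=6  'c'
  #4 SA[4]=2  'caccc'
  #5 SA[5]=5  'cc'
  #6 SA[6]=4  'ccc'

SA = [1, 3, 0, 6, 2, 5, 4]
i: (SA[i-1],SA[i]) lcp shared
  1: (1,3) 2 'ac'
  2: (3,0) 0 ''
  3: (0,6) 0 ''
  4: (6,2) 1 'c'
  5: (2,5) 1 'c'
  6: (5,4) 2 'cc'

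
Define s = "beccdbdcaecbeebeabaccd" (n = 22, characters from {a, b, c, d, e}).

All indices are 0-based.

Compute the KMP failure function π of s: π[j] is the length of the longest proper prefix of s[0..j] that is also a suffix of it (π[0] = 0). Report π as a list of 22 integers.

[0, 0, 0, 0, 0, 1, 0, 0, 0, 0, 0, 1, 2, 0, 1, 2, 0, 1, 0, 0, 0, 0]

π[0] = 0
j=1 s[j]='e': π[1]=0 (border '')
j=2 s[j]='c': π[2]=0 (border '')
j=3 s[j]='c': π[3]=0 (border '')
j=4 s[j]='d': π[4]=0 (border '')
j=5 s[j]='b': π[5]=1 (border 'b')
j=6 s[j]='d': k: 1→0; π[6]=0 (border '')
j=7 s[j]='c': π[7]=0 (border '')
j=8 s[j]='a': π[8]=0 (border '')
j=9 s[j]='e': π[9]=0 (border '')
j=10 s[j]='c': π[10]=0 (border '')
j=11 s[j]='b': π[11]=1 (border 'b')
j=12 s[j]='e': π[12]=2 (border 'be')
j=13 s[j]='e': k: 2→0; π[13]=0 (border '')
j=14 s[j]='b': π[14]=1 (border 'b')
j=15 s[j]='e': π[15]=2 (border 'be')
j=16 s[j]='a': k: 2→0; π[16]=0 (border '')
j=17 s[j]='b': π[17]=1 (border 'b')
j=18 s[j]='a': k: 1→0; π[18]=0 (border '')
j=19 s[j]='c': π[19]=0 (border '')
j=20 s[j]='c': π[20]=0 (border '')
j=21 s[j]='d': π[21]=0 (border '')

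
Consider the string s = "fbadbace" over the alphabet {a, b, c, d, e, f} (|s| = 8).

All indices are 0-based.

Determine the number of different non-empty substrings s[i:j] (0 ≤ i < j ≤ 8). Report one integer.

33

rank→(start, suffix):
  0 → (5, 'ace')
  1 → (2, 'adbace')
  2 → (4, 'bace')
  3 → (1, 'badbace')
  4 → (6, 'ce')
  5 → (3, 'dbace')
  6 → (7, 'e')
  7 → (0, 'fbadbace')

SA = [5, 2, 4, 1, 6, 3, 7, 0]
[i] adj suffixes → lcp
  [1] 5/2 → 1 ('a')
  [2] 2/4 → 0 ('')
  [3] 4/1 → 2 ('ba')
  [4] 1/6 → 0 ('')
  [5] 6/3 → 0 ('')
  [6] 3/7 → 0 ('')
  [7] 7/0 → 0 ('')

n(n+1)/2 = 8·9/2 = 36
Σ LCP = 0 + 1 + 0 + 2 + 0 + 0 + 0 + 0 = 3
distinct = 36 − 3 = 33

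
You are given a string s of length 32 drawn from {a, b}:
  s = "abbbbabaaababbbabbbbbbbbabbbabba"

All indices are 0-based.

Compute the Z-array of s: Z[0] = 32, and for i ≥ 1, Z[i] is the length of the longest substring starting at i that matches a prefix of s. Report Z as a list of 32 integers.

[32, 0, 0, 0, 0, 2, 0, 1, 1, 2, 0, 4, 0, 0, 0, 5, 0, 0, 0, 0, 0, 0, 0, 0, 4, 0, 0, 0, 3, 0, 0, 1]

Z[0]=32
i=1: outside box; Z[1]=0
i=2: outside box; Z[2]=0
i=3: outside box; Z[3]=0
i=4: outside box; Z[4]=0
i=5: outside box; Z[5]=2 extend→box=[5,7)
i=6: min(r-i=1, Z[1]=0)=0; Z[6]=0
i=7: outside box; Z[7]=1 extend→box=[7,8)
i=8: outside box; Z[8]=1 extend→box=[8,9)
i=9: outside box; Z[9]=2 extend→box=[9,11)
i=10: min(r-i=1, Z[1]=0)=0; Z[10]=0
i=11: outside box; Z[11]=4 extend→box=[11,15)
i=12: min(r-i=3, Z[1]=0)=0; Z[12]=0
i=13: min(r-i=2, Z[2]=0)=0; Z[13]=0
i=14: min(r-i=1, Z[3]=0)=0; Z[14]=0
i=15: outside box; Z[15]=5 extend→box=[15,20)
i=16: min(r-i=4, Z[1]=0)=0; Z[16]=0
i=17: min(r-i=3, Z[2]=0)=0; Z[17]=0
i=18: min(r-i=2, Z[3]=0)=0; Z[18]=0
i=19: min(r-i=1, Z[4]=0)=0; Z[19]=0
i=20: outside box; Z[20]=0
i=21: outside box; Z[21]=0
i=22: outside box; Z[22]=0
i=23: outside box; Z[23]=0
i=24: outside box; Z[24]=4 extend→box=[24,28)
i=25: min(r-i=3, Z[1]=0)=0; Z[25]=0
i=26: min(r-i=2, Z[2]=0)=0; Z[26]=0
i=27: min(r-i=1, Z[3]=0)=0; Z[27]=0
i=28: outside box; Z[28]=3 extend→box=[28,31)
i=29: min(r-i=2, Z[1]=0)=0; Z[29]=0
i=30: min(r-i=1, Z[2]=0)=0; Z[30]=0
i=31: outside box; Z[31]=1 extend→box=[31,32)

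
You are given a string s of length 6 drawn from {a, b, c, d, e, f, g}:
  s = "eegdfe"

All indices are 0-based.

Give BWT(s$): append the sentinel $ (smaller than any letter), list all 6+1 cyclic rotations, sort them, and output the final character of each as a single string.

rank  rotation last
    0  $eegdfe  e
    1  dfe$eeg  g
    2  e$eegdf  f
    3  eegdfe$  $
    4  egdfe$e  e
    5  fe$eegd  d
    6  gdfe$ee  e

egf$ede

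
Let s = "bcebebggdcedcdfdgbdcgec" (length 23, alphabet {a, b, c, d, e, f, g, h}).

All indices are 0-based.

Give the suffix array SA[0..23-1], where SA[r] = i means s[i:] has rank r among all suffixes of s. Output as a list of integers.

rank→(start, suffix):
  0 → (0, 'bcebebggdcedcdfdgbdcgec')
  1 → (17, 'bdcgec')
  2 → (3, 'bebggdcedcdfdgbdcgec')
  3 → (5, 'bggdcedcdfdgbdcgec')
  4 → (22, 'c')
  5 → (12, 'cdfdgbdcgec')
  6 → (1, 'cebebggdcedcdfdgbdcgec')
  7 → (9, 'cedcdfdgbdcgec')
  8 → (19, 'cgec')
  9 → (11, 'dcdfdgbdcgec')
  10 → (8, 'dcedcdfdgbdcgec')
  11 → (18, 'dcgec')
  12 → (13, 'dfdgbdcgec')
  13 → (15, 'dgbdcgec')
  14 → (2, 'ebebggdcedcdfdgbdcgec')
  15 → (4, 'ebggdcedcdfdgbdcgec')
  16 → (21, 'ec')
  17 → (10, 'edcdfdgbdcgec')
  18 → (14, 'fdgbdcgec')
  19 → (16, 'gbdcgec')
  20 → (7, 'gdcedcdfdgbdcgec')
  21 → (20, 'gec')
  22 → (6, 'ggdcedcdfdgbdcgec')

[0, 17, 3, 5, 22, 12, 1, 9, 19, 11, 8, 18, 13, 15, 2, 4, 21, 10, 14, 16, 7, 20, 6]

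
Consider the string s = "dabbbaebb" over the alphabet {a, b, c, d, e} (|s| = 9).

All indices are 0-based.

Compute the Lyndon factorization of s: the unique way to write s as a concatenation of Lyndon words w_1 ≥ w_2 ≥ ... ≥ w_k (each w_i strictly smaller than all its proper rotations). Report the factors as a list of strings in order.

emit factor 1: 'd' (i=0, period=1)
emit factor 2: 'abbbaebb' (i=1, period=8)

["d", "abbbaebb"]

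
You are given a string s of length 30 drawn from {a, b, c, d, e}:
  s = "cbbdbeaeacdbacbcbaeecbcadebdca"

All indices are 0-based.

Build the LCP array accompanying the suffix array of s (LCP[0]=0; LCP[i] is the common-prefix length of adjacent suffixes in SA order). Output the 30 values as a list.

sorted suffixes:
  #0 SA[0]=29  'a'
  #1 SA[1]=12  'acbcbaeecbcadebdca'
  #2 SA[2]=8  'acdbacbcbaeecbcadebdca'
  #3 SA[3]=23  'adebdca'
  #4 SA[4]=6  'aeacdbacbcbaeecbcadebdca'
  #5 SA[5]=17  'aeecbcadebdca'
  #6 SA[6]=11  'bacbcbaeecbcadebdca'
  #7 SA[7]=16  'baeecbcadebdca'
  #8 SA[8]=1  'bbdbeaeacdbacbcbaeecbcadebdca'
  #9 SA[9]=21  'bcadebdca'
  #10 SA[10]=14  'bcbaeecbcadebdca'
  #11 SA[11]=2  'bdbeaeacdbacbcbaeecbcadebdca'
  #12 SA[12]=26  'bdca'
  #13 SA[13]=4  'beaeacdbacbcbaeecbcadebdca'
  #14 SA[14]=28  'ca'
  #15 SA[15]=22  'cadebdca'
  #16 SA[16]=15  'cbaeecbcadebdca'
  #17 SA[17]=0  'cbbdbeaeacdbacbcbaeecbcadebdca'
  #18 SA[18]=20  'cbcadebdca'
  #19 SA[19]=13  'cbcbaeecbcadebdca'
  #20 SA[20]=9  'cdbacbcbaeecbcadebdca'
  #21 SA[21]=10  'dbacbcbaeecbcadebdca'
  #22 SA[22]=3  'dbeaeacdbacbcbaeecbcadebdca'
  #23 SA[23]=27  'dca'
  #24 SA[24]=24  'debdca'
  #25 SA[25]=7  'eacdbacbcbaeecbcadebdca'
  #26 SA[26]=5  'eaeacdbacbcbaeecbcadebdca'
  #27 SA[27]=25  'ebdca'
  #28 SA[28]=19  'ecbcadebdca'
  #29 SA[29]=18  'eecbcadebdca'

SA = [29, 12, 8, 23, 6, 17, 11, 16, 1, 21, 14, 2, 26, 4, 28, 22, 15, 0, 20, 13, 9, 10, 3, 27, 24, 7, 5, 25, 19, 18]
[i] adj suffixes → lcp
  [1] 29/12 → 1 ('a')
  [2] 12/8 → 2 ('ac')
  [3] 8/23 → 1 ('a')
  [4] 23/6 → 1 ('a')
  [5] 6/17 → 2 ('ae')
  [6] 17/11 → 0 ('')
  [7] 11/16 → 2 ('ba')
  [8] 16/1 → 1 ('b')
  [9] 1/21 → 1 ('b')
  [10] 21/14 → 2 ('bc')
  [11] 14/2 → 1 ('b')
  [12] 2/26 → 2 ('bd')
  [13] 26/4 → 1 ('b')
  [14] 4/28 → 0 ('')
  [15] 28/22 → 2 ('ca')
  [16] 22/15 → 1 ('c')
  [17] 15/0 → 2 ('cb')
  [18] 0/20 → 2 ('cb')
  [19] 20/13 → 3 ('cbc')
  [20] 13/9 → 1 ('c')
  [21] 9/10 → 0 ('')
  [22] 10/3 → 2 ('db')
  [23] 3/27 → 1 ('d')
  [24] 27/24 → 1 ('d')
  [25] 24/7 → 0 ('')
  [26] 7/5 → 2 ('ea')
  [27] 5/25 → 1 ('e')
  [28] 25/19 → 1 ('e')
  [29] 19/18 → 1 ('e')

[0, 1, 2, 1, 1, 2, 0, 2, 1, 1, 2, 1, 2, 1, 0, 2, 1, 2, 2, 3, 1, 0, 2, 1, 1, 0, 2, 1, 1, 1]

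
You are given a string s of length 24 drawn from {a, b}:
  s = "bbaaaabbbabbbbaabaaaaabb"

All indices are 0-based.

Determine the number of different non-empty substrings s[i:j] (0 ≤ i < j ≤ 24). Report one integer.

233

rank→(start, suffix):
  0 → (17, 'aaaaabb')
  1 → (18, 'aaaabb')
  2 → (2, 'aaaabbbabbbbaabaaaaabb')
  3 → (19, 'aaabb')
  4 → (3, 'aaabbbabbbbaabaaaaabb')
  5 → (14, 'aabaaaaabb')
  6 → (20, 'aabb')
  7 → (4, 'aabbbabbbbaabaaaaabb')
  8 → (15, 'abaaaaabb')
  9 → (21, 'abb')
  10 → (5, 'abbbabbbbaabaaaaabb')
  11 → (9, 'abbbbaabaaaaabb')
  12 → (23, 'b')
  13 → (16, 'baaaaabb')
  14 → (1, 'baaaabbbabbbbaabaaaaabb')
  15 → (13, 'baabaaaaabb')
  16 → (8, 'babbbbaabaaaaabb')
  17 → (22, 'bb')
  18 → (0, 'bbaaaabbbabbbbaabaaaaabb')
  19 → (12, 'bbaabaaaaabb')
  20 → (7, 'bbabbbbaabaaaaabb')
  21 → (11, 'bbbaabaaaaabb')
  22 → (6, 'bbbabbbbaabaaaaabb')
  23 → (10, 'bbbbaabaaaaabb')

SA = [17, 18, 2, 19, 3, 14, 20, 4, 15, 21, 5, 9, 23, 16, 1, 13, 8, 22, 0, 12, 7, 11, 6, 10]
i: (SA[i-1],SA[i]) lcp shared
  1: (17,18) 4 'aaaa'
  2: (18,2) 6 'aaaabb'
  3: (2,19) 3 'aaa'
  4: (19,3) 5 'aaabb'
  5: (3,14) 2 'aa'
  6: (14,20) 3 'aab'
  7: (20,4) 4 'aabb'
  8: (4,15) 1 'a'
  9: (15,21) 2 'ab'
  10: (21,5) 3 'abb'
  11: (5,9) 4 'abbb'
  12: (9,23) 0 ''
  13: (23,16) 1 'b'
  14: (16,1) 5 'baaaa'
  15: (1,13) 3 'baa'
  16: (13,8) 2 'ba'
  17: (8,22) 1 'b'
  18: (22,0) 2 'bb'
  19: (0,12) 4 'bbaa'
  20: (12,7) 3 'bba'
  21: (7,11) 2 'bb'
  22: (11,6) 4 'bbba'
  23: (6,10) 3 'bbb'

n(n+1)/2 = 24·25/2 = 300
Σ LCP = 0 + 4 + 6 + 3 + 5 + 2 + 3 + 4 + 1 + 2 + 3 + 4 + 0 + 1 + 5 + 3 + 2 + 1 + 2 + 4 + 3 + 2 + 4 + 3 = 67
distinct = 300 − 67 = 233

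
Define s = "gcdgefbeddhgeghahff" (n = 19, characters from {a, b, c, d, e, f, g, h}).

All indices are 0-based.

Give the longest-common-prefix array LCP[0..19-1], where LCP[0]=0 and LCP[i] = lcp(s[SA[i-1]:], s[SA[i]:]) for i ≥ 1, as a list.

sorted suffixes:
  #0 SA[0]=15  'ahff'
  #1 SA[1]=6  'beddhgeghahff'
  #2 SA[2]=1  'cdgefbeddhgeghahff'
  #3 SA[3]=8  'ddhgeghahff'
  #4 SA[4]=2  'dgefbeddhgeghahff'
  #5 SA[5]=9  'dhgeghahff'
  #6 SA[6]=7  'eddhgeghahff'
  #7 SA[7]=4  'efbeddhgeghahff'
  #8 SA[8]=12  'eghahff'
  #9 SA[9]=18  'f'
  #10 SA[10]=5  'fbeddhgeghahff'
  #11 SA[11]=17  'ff'
  #12 SA[12]=0  'gcdgefbeddhgeghahff'
  #13 SA[13]=3  'gefbeddhgeghahff'
  #14 SA[14]=11  'geghahff'
  #15 SA[15]=13  'ghahff'
  #16 SA[16]=14  'hahff'
  #17 SA[17]=16  'hff'
  #18 SA[18]=10  'hgeghahff'

SA = [15, 6, 1, 8, 2, 9, 7, 4, 12, 18, 5, 17, 0, 3, 11, 13, 14, 16, 10]
rank  pair      lcp
   1  s[15:],s[6:]  0  ''
   2  s[6:],s[1:]  0  ''
   3  s[1:],s[8:]  0  ''
   4  s[8:],s[2:]  1  'd'
   5  s[2:],s[9:]  1  'd'
   6  s[9:],s[7:]  0  ''
   7  s[7:],s[4:]  1  'e'
   8  s[4:],s[12:]  1  'e'
   9  s[12:],s[18:]  0  ''
  10  s[18:],s[5:]  1  'f'
  11  s[5:],s[17:]  1  'f'
  12  s[17:],s[0:]  0  ''
  13  s[0:],s[3:]  1  'g'
  14  s[3:],s[11:]  2  'ge'
  15  s[11:],s[13:]  1  'g'
  16  s[13:],s[14:]  0  ''
  17  s[14:],s[16:]  1  'h'
  18  s[16:],s[10:]  1  'h'

[0, 0, 0, 0, 1, 1, 0, 1, 1, 0, 1, 1, 0, 1, 2, 1, 0, 1, 1]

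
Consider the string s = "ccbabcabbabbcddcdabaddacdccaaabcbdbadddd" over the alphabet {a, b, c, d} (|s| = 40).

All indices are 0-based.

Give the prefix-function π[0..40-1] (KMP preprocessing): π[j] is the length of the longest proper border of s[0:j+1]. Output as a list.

π[0] = 0
j=1 s[j]='c': π[1]=1 (border 'c')
j=2 s[j]='b': k: 1→0; π[2]=0 (border '')
j=3 s[j]='a': π[3]=0 (border '')
j=4 s[j]='b': π[4]=0 (border '')
j=5 s[j]='c': π[5]=1 (border 'c')
j=6 s[j]='a': k: 1→0; π[6]=0 (border '')
j=7 s[j]='b': π[7]=0 (border '')
j=8 s[j]='b': π[8]=0 (border '')
j=9 s[j]='a': π[9]=0 (border '')
j=10 s[j]='b': π[10]=0 (border '')
j=11 s[j]='b': π[11]=0 (border '')
j=12 s[j]='c': π[12]=1 (border 'c')
j=13 s[j]='d': k: 1→0; π[13]=0 (border '')
j=14 s[j]='d': π[14]=0 (border '')
j=15 s[j]='c': π[15]=1 (border 'c')
j=16 s[j]='d': k: 1→0; π[16]=0 (border '')
j=17 s[j]='a': π[17]=0 (border '')
j=18 s[j]='b': π[18]=0 (border '')
j=19 s[j]='a': π[19]=0 (border '')
j=20 s[j]='d': π[20]=0 (border '')
j=21 s[j]='d': π[21]=0 (border '')
j=22 s[j]='a': π[22]=0 (border '')
j=23 s[j]='c': π[23]=1 (border 'c')
j=24 s[j]='d': k: 1→0; π[24]=0 (border '')
j=25 s[j]='c': π[25]=1 (border 'c')
j=26 s[j]='c': π[26]=2 (border 'cc')
j=27 s[j]='a': k: 2→1→0; π[27]=0 (border '')
j=28 s[j]='a': π[28]=0 (border '')
j=29 s[j]='a': π[29]=0 (border '')
j=30 s[j]='b': π[30]=0 (border '')
j=31 s[j]='c': π[31]=1 (border 'c')
j=32 s[j]='b': k: 1→0; π[32]=0 (border '')
j=33 s[j]='d': π[33]=0 (border '')
j=34 s[j]='b': π[34]=0 (border '')
j=35 s[j]='a': π[35]=0 (border '')
j=36 s[j]='d': π[36]=0 (border '')
j=37 s[j]='d': π[37]=0 (border '')
j=38 s[j]='d': π[38]=0 (border '')
j=39 s[j]='d': π[39]=0 (border '')

[0, 1, 0, 0, 0, 1, 0, 0, 0, 0, 0, 0, 1, 0, 0, 1, 0, 0, 0, 0, 0, 0, 0, 1, 0, 1, 2, 0, 0, 0, 0, 1, 0, 0, 0, 0, 0, 0, 0, 0]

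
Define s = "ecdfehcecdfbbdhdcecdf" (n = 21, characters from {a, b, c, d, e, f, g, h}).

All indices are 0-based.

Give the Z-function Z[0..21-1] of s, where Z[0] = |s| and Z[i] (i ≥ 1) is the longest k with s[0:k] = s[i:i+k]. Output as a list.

[21, 0, 0, 0, 1, 0, 0, 4, 0, 0, 0, 0, 0, 0, 0, 0, 0, 4, 0, 0, 0]

Z[0]=21
i=1: fresh scan; Z[1]=0
i=2: fresh scan; Z[2]=0
i=3: fresh scan; Z[3]=0
i=4: fresh scan; Z[4]=1 scan→box=[4,5)
i=5: fresh scan; Z[5]=0
i=6: fresh scan; Z[6]=0
i=7: fresh scan; Z[7]=4 scan→box=[7,11)
i=8: min(r-i=3, Z[1]=0)=0; Z[8]=0
i=9: min(r-i=2, Z[2]=0)=0; Z[9]=0
i=10: min(r-i=1, Z[3]=0)=0; Z[10]=0
i=11: fresh scan; Z[11]=0
i=12: fresh scan; Z[12]=0
i=13: fresh scan; Z[13]=0
i=14: fresh scan; Z[14]=0
i=15: fresh scan; Z[15]=0
i=16: fresh scan; Z[16]=0
i=17: fresh scan; Z[17]=4 scan→box=[17,21)
i=18: min(r-i=3, Z[1]=0)=0; Z[18]=0
i=19: min(r-i=2, Z[2]=0)=0; Z[19]=0
i=20: min(r-i=1, Z[3]=0)=0; Z[20]=0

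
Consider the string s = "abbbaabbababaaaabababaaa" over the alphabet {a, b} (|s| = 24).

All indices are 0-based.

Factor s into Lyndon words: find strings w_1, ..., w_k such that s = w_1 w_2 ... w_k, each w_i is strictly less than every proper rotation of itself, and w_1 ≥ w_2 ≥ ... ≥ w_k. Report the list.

["abbb", "aabbabab", "aaaababab", "a", "a", "a"]

emit factor 1: 'abbb' (i=0, period=4)
emit factor 2: 'aabbabab' (i=4, period=8)
emit factor 3: 'aaaababab' (i=12, period=9)
emit factor 4: 'a' (i=21, period=1)
emit factor 5: 'a' (i=22, period=1)
emit factor 6: 'a' (i=23, period=1)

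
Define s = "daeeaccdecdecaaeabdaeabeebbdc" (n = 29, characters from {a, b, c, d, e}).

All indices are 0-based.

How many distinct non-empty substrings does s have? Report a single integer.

393

rank | idx | suffix
   0 |  13 | aaeabdaeabeebbdc
   1 |  16 | abdaeabeebbdc
   2 |  21 | abeebbdc
   3 |   4 | accdecdecaaeabdaeabeebbdc
   4 |  14 | aeabdaeabeebbdc
   5 |  19 | aeabeebbdc
   6 |   1 | aeeaccdecdecaaeabdaeabeebbdc
   7 |  25 | bbdc
   8 |  17 | bdaeabeebbdc
   9 |  26 | bdc
  10 |  22 | beebbdc
  11 |  28 | c
  12 |  12 | caaeabdaeabeebbdc
  13 |   5 | ccdecdecaaeabdaeabeebbdc
  14 |   9 | cdecaaeabdaeabeebbdc
  15 |   6 | cdecdecaaeabdaeabeebbdc
  16 |  18 | daeabeebbdc
  17 |   0 | daeeaccdecdecaaeabdaeabeebbdc
  18 |  27 | dc
  19 |  10 | decaaeabdaeabeebbdc
  20 |   7 | decdecaaeabdaeabeebbdc
  21 |  15 | eabdaeabeebbdc
  22 |  20 | eabeebbdc
  23 |   3 | eaccdecdecaaeabdaeabeebbdc
  24 |  24 | ebbdc
  25 |  11 | ecaaeabdaeabeebbdc
  26 |   8 | ecdecaaeabdaeabeebbdc
  27 |   2 | eeaccdecdecaaeabdaeabeebbdc
  28 |  23 | eebbdc

SA = [13, 16, 21, 4, 14, 19, 1, 25, 17, 26, 22, 28, 12, 5, 9, 6, 18, 0, 27, 10, 7, 15, 20, 3, 24, 11, 8, 2, 23]
[i] adj suffixes → lcp
  [1] 13/16 → 1 ('a')
  [2] 16/21 → 2 ('ab')
  [3] 21/4 → 1 ('a')
  [4] 4/14 → 1 ('a')
  [5] 14/19 → 4 ('aeab')
  [6] 19/1 → 2 ('ae')
  [7] 1/25 → 0 ('')
  [8] 25/17 → 1 ('b')
  [9] 17/26 → 2 ('bd')
  [10] 26/22 → 1 ('b')
  [11] 22/28 → 0 ('')
  [12] 28/12 → 1 ('c')
  [13] 12/5 → 1 ('c')
  [14] 5/9 → 1 ('c')
  [15] 9/6 → 4 ('cdec')
  [16] 6/18 → 0 ('')
  [17] 18/0 → 3 ('dae')
  [18] 0/27 → 1 ('d')
  [19] 27/10 → 1 ('d')
  [20] 10/7 → 3 ('dec')
  [21] 7/15 → 0 ('')
  [22] 15/20 → 3 ('eab')
  [23] 20/3 → 2 ('ea')
  [24] 3/24 → 1 ('e')
  [25] 24/11 → 1 ('e')
  [26] 11/8 → 2 ('ec')
  [27] 8/2 → 1 ('e')
  [28] 2/23 → 2 ('ee')

n(n+1)/2 = 29·30/2 = 435
Σ LCP = 0 + 1 + 2 + 1 + 1 + 4 + 2 + 0 + 1 + 2 + 1 + 0 + 1 + 1 + 1 + 4 + 0 + 3 + 1 + 1 + 3 + 0 + 3 + 2 + 1 + 1 + 2 + 1 + 2 = 42
distinct = 435 − 42 = 393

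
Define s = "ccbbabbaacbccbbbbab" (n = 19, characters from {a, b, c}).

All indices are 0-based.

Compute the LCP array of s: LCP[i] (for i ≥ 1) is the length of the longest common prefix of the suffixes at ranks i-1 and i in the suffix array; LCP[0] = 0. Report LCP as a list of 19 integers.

[0, 1, 2, 1, 0, 1, 2, 3, 1, 3, 4, 2, 3, 1, 0, 3, 2, 1, 4]

sorted suffixes:
  #0 SA[0]=7  'aacbccbbbbab'
  #1 SA[1]=17  'ab'
  #2 SA[2]=4  'abbaacbccbbbbab'
  #3 SA[3]=8  'acbccbbbbab'
  #4 SA[4]=18  'b'
  #5 SA[5]=6  'baacbccbbbbab'
  #6 SA[6]=16  'bab'
  #7 SA[7]=3  'babbaacbccbbbbab'
  #8 SA[8]=5  'bbaacbccbbbbab'
  #9 SA[9]=15  'bbab'
  #10 SA[10]=2  'bbabbaacbccbbbbab'
  #11 SA[11]=14  'bbbab'
  #12 SA[12]=13  'bbbbab'
  #13 SA[13]=10  'bccbbbbab'
  #14 SA[14]=1  'cbbabbaacbccbbbbab'
  #15 SA[15]=12  'cbbbbab'
  #16 SA[16]=9  'cbccbbbbab'
  #17 SA[17]=0  'ccbbabbaacbccbbbbab'
  #18 SA[18]=11  'ccbbbbab'

SA = [7, 17, 4, 8, 18, 6, 16, 3, 5, 15, 2, 14, 13, 10, 1, 12, 9, 0, 11]
rank  pair      lcp
   1  s[7:],s[17:]  1  'a'
   2  s[17:],s[4:]  2  'ab'
   3  s[4:],s[8:]  1  'a'
   4  s[8:],s[18:]  0  ''
   5  s[18:],s[6:]  1  'b'
   6  s[6:],s[16:]  2  'ba'
   7  s[16:],s[3:]  3  'bab'
   8  s[3:],s[5:]  1  'b'
   9  s[5:],s[15:]  3  'bba'
  10  s[15:],s[2:]  4  'bbab'
  11  s[2:],s[14:]  2  'bb'
  12  s[14:],s[13:]  3  'bbb'
  13  s[13:],s[10:]  1  'b'
  14  s[10:],s[1:]  0  ''
  15  s[1:],s[12:]  3  'cbb'
  16  s[12:],s[9:]  2  'cb'
  17  s[9:],s[0:]  1  'c'
  18  s[0:],s[11:]  4  'ccbb'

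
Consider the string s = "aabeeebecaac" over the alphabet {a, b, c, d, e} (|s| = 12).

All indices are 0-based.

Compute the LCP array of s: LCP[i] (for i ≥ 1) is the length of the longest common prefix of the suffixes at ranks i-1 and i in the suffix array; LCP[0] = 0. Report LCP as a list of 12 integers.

[0, 2, 1, 1, 0, 2, 0, 1, 0, 1, 1, 2]

rank | idx | suffix
   0 |   0 | aabeeebecaac
   1 |   9 | aac
   2 |   1 | abeeebecaac
   3 |  10 | ac
   4 |   6 | becaac
   5 |   2 | beeebecaac
   6 |  11 | c
   7 |   8 | caac
   8 |   5 | ebecaac
   9 |   7 | ecaac
  10 |   4 | eebecaac
  11 |   3 | eeebecaac

SA = [0, 9, 1, 10, 6, 2, 11, 8, 5, 7, 4, 3]
rank  pair      lcp
   1  s[0:],s[9:]  2  'aa'
   2  s[9:],s[1:]  1  'a'
   3  s[1:],s[10:]  1  'a'
   4  s[10:],s[6:]  0  ''
   5  s[6:],s[2:]  2  'be'
   6  s[2:],s[11:]  0  ''
   7  s[11:],s[8:]  1  'c'
   8  s[8:],s[5:]  0  ''
   9  s[5:],s[7:]  1  'e'
  10  s[7:],s[4:]  1  'e'
  11  s[4:],s[3:]  2  'ee'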